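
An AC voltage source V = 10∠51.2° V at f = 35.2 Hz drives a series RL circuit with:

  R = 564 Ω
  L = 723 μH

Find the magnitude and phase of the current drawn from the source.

Step 1 — Angular frequency: ω = 2π·f = 2π·35.2 = 221.2 rad/s.
Step 2 — Component impedances:
  R: Z = R = 564 Ω
  L: Z = jωL = j·221.2·0.000723 = 0 + j0.1599 Ω
Step 3 — Series combination: Z_total = R + L = 564 + j0.1599 Ω = 564∠0.0° Ω.
Step 4 — Source phasor: V = 10∠51.2° V = 6.266 + j7.793 V.
Step 5 — Ohm's law: I = V / Z_total = (6.266 + j7.793) / (564 + j0.1599) = 0.01111 + j0.01381 A.
Step 6 — Convert to polar: |I| = 0.01773 A, ∠I = 51.2°.

I = 0.01773∠51.2° A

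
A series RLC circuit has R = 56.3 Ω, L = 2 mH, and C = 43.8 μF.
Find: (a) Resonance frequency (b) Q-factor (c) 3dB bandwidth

Step 1 — Resonance condition Im(Z)=0 gives ω₀ = 1/√(LC).
Step 2 — ω₀ = 1/√(0.002·4.38e-05) = 3379 rad/s.
Step 3 — f₀ = ω₀/(2π) = 537.7 Hz.
Step 4 — Series Q: Q = ω₀L/R = 3379·0.002/56.3 = 0.12.
Step 5 — 3dB bandwidth: Δω = ω₀/Q = 2.815e+04 rad/s; BW = Δω/(2π) = 4480 Hz.

(a) f₀ = 537.7 Hz  (b) Q = 0.12  (c) BW = 4480 Hz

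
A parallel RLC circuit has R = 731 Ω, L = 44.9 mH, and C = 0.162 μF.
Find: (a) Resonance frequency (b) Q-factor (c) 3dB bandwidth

Step 1 — Resonance: ω₀ = 1/√(LC) = 1/√(0.0449·1.62e-07) = 1.173e+04 rad/s.
Step 2 — f₀ = ω₀/(2π) = 1866 Hz.
Step 3 — Parallel Q: Q = R/(ω₀L) = 731/(1.173e+04·0.0449) = 1.389.
Step 4 — Bandwidth: Δω = ω₀/Q = 8444 rad/s; BW = Δω/(2π) = 1344 Hz.

(a) f₀ = 1866 Hz  (b) Q = 1.389  (c) BW = 1344 Hz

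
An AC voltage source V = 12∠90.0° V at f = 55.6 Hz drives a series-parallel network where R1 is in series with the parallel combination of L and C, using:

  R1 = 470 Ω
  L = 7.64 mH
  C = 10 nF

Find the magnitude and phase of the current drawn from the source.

Step 1 — Angular frequency: ω = 2π·f = 2π·55.6 = 349.3 rad/s.
Step 2 — Component impedances:
  R1: Z = R = 470 Ω
  L: Z = jωL = j·349.3·0.00764 = 0 + j2.669 Ω
  C: Z = 1/(jωC) = -j/(ω·C) = 0 - j2.862e+05 Ω
Step 3 — Parallel branch: L || C = 1/(1/L + 1/C) = 0 + j2.669 Ω.
Step 4 — Series with R1: Z_total = R1 + (L || C) = 470 + j2.669 Ω = 470∠0.3° Ω.
Step 5 — Source phasor: V = 12∠90.0° V = 0 + j12 V.
Step 6 — Ohm's law: I = V / Z_total = (0 + j12) / (470 + j2.669) = 0.000145 + j0.02553 A.
Step 7 — Convert to polar: |I| = 0.02553 A, ∠I = 89.7°.

I = 0.02553∠89.7° A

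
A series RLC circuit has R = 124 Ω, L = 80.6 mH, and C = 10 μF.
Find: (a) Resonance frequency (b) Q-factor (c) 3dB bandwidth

Step 1 — Resonance condition Im(Z)=0 gives ω₀ = 1/√(LC).
Step 2 — ω₀ = 1/√(0.0806·1e-05) = 1114 rad/s.
Step 3 — f₀ = ω₀/(2π) = 177.3 Hz.
Step 4 — Series Q: Q = ω₀L/R = 1114·0.0806/124 = 0.724.
Step 5 — 3dB bandwidth: Δω = ω₀/Q = 1538 rad/s; BW = Δω/(2π) = 244.9 Hz.

(a) f₀ = 177.3 Hz  (b) Q = 0.724  (c) BW = 244.9 Hz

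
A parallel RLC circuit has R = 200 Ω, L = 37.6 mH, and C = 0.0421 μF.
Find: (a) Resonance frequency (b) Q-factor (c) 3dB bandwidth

Step 1 — Resonance: ω₀ = 1/√(LC) = 1/√(0.0376·4.21e-08) = 2.513e+04 rad/s.
Step 2 — f₀ = ω₀/(2π) = 4000 Hz.
Step 3 — Parallel Q: Q = R/(ω₀L) = 200/(2.513e+04·0.0376) = 0.2116.
Step 4 — Bandwidth: Δω = ω₀/Q = 1.188e+05 rad/s; BW = Δω/(2π) = 1.89e+04 Hz.

(a) f₀ = 4000 Hz  (b) Q = 0.2116  (c) BW = 1.89e+04 Hz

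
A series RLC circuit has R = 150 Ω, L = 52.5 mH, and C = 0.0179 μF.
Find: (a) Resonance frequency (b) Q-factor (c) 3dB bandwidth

Step 1 — Resonance: ω₀ = 1/√(LC) = 1/√(0.0525·1.79e-08) = 3.262e+04 rad/s.
Step 2 — f₀ = ω₀/(2π) = 5192 Hz.
Step 3 — Series Q: Q = ω₀L/R = 3.262e+04·0.0525/150 = 11.42.
Step 4 — Bandwidth: Δω = ω₀/Q = 2857 rad/s; BW = Δω/(2π) = 454.7 Hz.

(a) f₀ = 5192 Hz  (b) Q = 11.42  (c) BW = 454.7 Hz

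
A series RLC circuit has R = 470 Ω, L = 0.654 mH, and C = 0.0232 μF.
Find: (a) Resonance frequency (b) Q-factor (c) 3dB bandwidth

Step 1 — Resonance: ω₀ = 1/√(LC) = 1/√(0.000654·2.32e-08) = 2.567e+05 rad/s.
Step 2 — f₀ = ω₀/(2π) = 4.086e+04 Hz.
Step 3 — Series Q: Q = ω₀L/R = 2.567e+05·0.000654/470 = 0.3572.
Step 4 — Bandwidth: Δω = ω₀/Q = 7.187e+05 rad/s; BW = Δω/(2π) = 1.144e+05 Hz.

(a) f₀ = 4.086e+04 Hz  (b) Q = 0.3572  (c) BW = 1.144e+05 Hz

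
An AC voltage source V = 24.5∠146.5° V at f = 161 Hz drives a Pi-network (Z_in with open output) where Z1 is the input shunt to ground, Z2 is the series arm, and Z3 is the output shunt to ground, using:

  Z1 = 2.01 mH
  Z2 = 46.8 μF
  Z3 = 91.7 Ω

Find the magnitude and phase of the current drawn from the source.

Step 1 — Angular frequency: ω = 2π·f = 2π·161 = 1012 rad/s.
Step 2 — Component impedances:
  Z1: Z = jωL = j·1012·0.00201 = 0 + j2.033 Ω
  Z2: Z = 1/(jωC) = -j/(ω·C) = 0 - j21.12 Ω
  Z3: Z = R = 91.7 Ω
Step 3 — With open output, the series arm Z2 and the output shunt Z3 appear in series to ground: Z2 + Z3 = 91.7 - j21.12 Ω.
Step 4 — Parallel with input shunt Z1: Z_in = Z1 || (Z2 + Z3) = 0.04321 + j2.042 Ω = 2.043∠88.8° Ω.
Step 5 — Source phasor: V = 24.5∠146.5° V = -20.43 + j13.52 V.
Step 6 — Ohm's law: I = V / Z_total = (-20.43 + j13.52) / (0.04321 + j2.042) = 6.407 + j10.14 A.
Step 7 — Convert to polar: |I| = 11.99 A, ∠I = 57.7°.

I = 11.99∠57.7° A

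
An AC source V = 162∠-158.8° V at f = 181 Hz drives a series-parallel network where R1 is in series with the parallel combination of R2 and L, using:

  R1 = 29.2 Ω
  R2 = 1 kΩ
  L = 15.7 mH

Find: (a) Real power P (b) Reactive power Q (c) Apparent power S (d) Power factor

Step 1 — Angular frequency: ω = 2π·f = 2π·181 = 1137 rad/s.
Step 2 — Component impedances:
  R1: Z = R = 29.2 Ω
  R2: Z = R = 1000 Ω
  L: Z = jωL = j·1137·0.0157 = 0 + j17.85 Ω
Step 3 — Parallel branch: R2 || L = 1/(1/R2 + 1/L) = 0.3187 + j17.85 Ω.
Step 4 — Series with R1: Z_total = R1 + (R2 || L) = 29.52 + j17.85 Ω = 34.5∠31.2° Ω.
Step 5 — Source phasor: V = 162∠-158.8° V = -151 - j58.58 V.
Step 6 — Current: I = V / Z = -4.625 + j0.8123 A = 4.696∠170.0° A.
Step 7 — Complex power: S = V·I* = 651 + j393.7 VA.
Step 8 — Real power: P = Re(S) = 651 W.
Step 9 — Reactive power: Q = Im(S) = 393.7 VAR.
Step 10 — Apparent power: |S| = 760.8 VA.
Step 11 — Power factor: PF = P/|S| = 0.8557 (lagging).

(a) P = 651 W  (b) Q = 393.7 VAR  (c) S = 760.8 VA  (d) PF = 0.8557 (lagging)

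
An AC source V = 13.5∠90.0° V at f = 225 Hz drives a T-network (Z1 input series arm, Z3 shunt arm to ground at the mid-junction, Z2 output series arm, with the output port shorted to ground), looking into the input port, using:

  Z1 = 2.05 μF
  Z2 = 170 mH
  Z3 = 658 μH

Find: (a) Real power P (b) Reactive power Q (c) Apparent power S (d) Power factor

Step 1 — Angular frequency: ω = 2π·f = 2π·225 = 1414 rad/s.
Step 2 — Component impedances:
  Z1: Z = 1/(jωC) = -j/(ω·C) = 0 - j345.1 Ω
  Z2: Z = jωL = j·1414·0.17 = 0 + j240.3 Ω
  Z3: Z = jωL = j·1414·0.000658 = 0 + j0.9302 Ω
Step 3 — With the output port shorted to ground, the output series arm Z2 runs from the junction to ground; the shunt arm Z3 also runs from the junction to ground. They appear in parallel: Z3 || Z2 = 0 + j0.9266 Ω.
Step 4 — Series with input arm Z1: Z_in = Z1 + (Z3 || Z2) = 0 - j344.1 Ω = 344.1∠-90.0° Ω.
Step 5 — Source phasor: V = 13.5∠90.0° V = 0 + j13.5 V.
Step 6 — Current: I = V / Z = -0.03923 A = 0.03923∠180.0° A.
Step 7 — Complex power: S = V·I* = 0 - j0.5296 VA.
Step 8 — Real power: P = Re(S) = 0 W.
Step 9 — Reactive power: Q = Im(S) = -0.5296 VAR.
Step 10 — Apparent power: |S| = 0.5296 VA.
Step 11 — Power factor: PF = P/|S| = 0 (leading).

(a) P = 0 W  (b) Q = -0.5296 VAR  (c) S = 0.5296 VA  (d) PF = 0 (leading)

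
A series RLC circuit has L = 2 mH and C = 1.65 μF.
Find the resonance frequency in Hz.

Step 1 — Resonance condition Im(Z)=0 gives ω₀ = 1/√(LC).
Step 2 — ω₀ = 1/√(0.002·1.65e-06) = 1.741e+04 rad/s.
Step 3 — f₀ = ω₀/(2π) = 2771 Hz.

f₀ = 2771 Hz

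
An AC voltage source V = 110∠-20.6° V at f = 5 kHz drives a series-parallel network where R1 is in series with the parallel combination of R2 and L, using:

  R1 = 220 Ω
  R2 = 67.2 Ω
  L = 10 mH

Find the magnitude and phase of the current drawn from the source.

Step 1 — Angular frequency: ω = 2π·f = 2π·5000 = 3.142e+04 rad/s.
Step 2 — Component impedances:
  R1: Z = R = 220 Ω
  R2: Z = R = 67.2 Ω
  L: Z = jωL = j·3.142e+04·0.01 = 0 + j314.2 Ω
Step 3 — Parallel branch: R2 || L = 1/(1/R2 + 1/L) = 64.26 + j13.75 Ω.
Step 4 — Series with R1: Z_total = R1 + (R2 || L) = 284.3 + j13.75 Ω = 284.6∠2.8° Ω.
Step 5 — Source phasor: V = 110∠-20.6° V = 103 - j38.7 V.
Step 6 — Ohm's law: I = V / Z_total = (103 - j38.7) / (284.3 + j13.75) = 0.3548 - j0.1533 A.
Step 7 — Convert to polar: |I| = 0.3865 A, ∠I = -23.4°.

I = 0.3865∠-23.4° A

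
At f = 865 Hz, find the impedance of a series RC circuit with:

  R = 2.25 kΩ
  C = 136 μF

Step 1 — Angular frequency: ω = 2π·f = 2π·865 = 5435 rad/s.
Step 2 — Component impedances:
  R: Z = R = 2250 Ω
  C: Z = 1/(jωC) = -j/(ω·C) = 0 - j1.353 Ω
Step 3 — Series combination: Z_total = R + C = 2250 - j1.353 Ω = 2250∠-0.0° Ω.

Z = 2250 - j1.353 Ω = 2250∠-0.0° Ω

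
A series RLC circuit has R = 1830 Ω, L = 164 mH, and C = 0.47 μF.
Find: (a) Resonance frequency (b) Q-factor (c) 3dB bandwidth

Step 1 — Resonance: ω₀ = 1/√(LC) = 1/√(0.164·4.7e-07) = 3602 rad/s.
Step 2 — f₀ = ω₀/(2π) = 573.3 Hz.
Step 3 — Series Q: Q = ω₀L/R = 3602·0.164/1830 = 0.3228.
Step 4 — Bandwidth: Δω = ω₀/Q = 1.116e+04 rad/s; BW = Δω/(2π) = 1776 Hz.

(a) f₀ = 573.3 Hz  (b) Q = 0.3228  (c) BW = 1776 Hz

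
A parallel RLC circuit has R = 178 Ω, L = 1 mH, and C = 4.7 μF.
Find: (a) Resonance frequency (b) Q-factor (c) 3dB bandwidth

Step 1 — Resonance: ω₀ = 1/√(LC) = 1/√(0.001·4.7e-06) = 1.459e+04 rad/s.
Step 2 — f₀ = ω₀/(2π) = 2322 Hz.
Step 3 — Parallel Q: Q = R/(ω₀L) = 178/(1.459e+04·0.001) = 12.2.
Step 4 — Bandwidth: Δω = ω₀/Q = 1195 rad/s; BW = Δω/(2π) = 190.2 Hz.

(a) f₀ = 2322 Hz  (b) Q = 12.2  (c) BW = 190.2 Hz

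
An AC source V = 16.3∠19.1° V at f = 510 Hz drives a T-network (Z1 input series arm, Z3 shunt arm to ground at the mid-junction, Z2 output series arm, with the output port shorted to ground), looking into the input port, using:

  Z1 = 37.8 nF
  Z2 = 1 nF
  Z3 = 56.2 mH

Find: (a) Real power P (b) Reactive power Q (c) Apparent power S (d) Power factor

Step 1 — Angular frequency: ω = 2π·f = 2π·510 = 3204 rad/s.
Step 2 — Component impedances:
  Z1: Z = 1/(jωC) = -j/(ω·C) = 0 - j8256 Ω
  Z2: Z = 1/(jωC) = -j/(ω·C) = 0 - j3.121e+05 Ω
  Z3: Z = jωL = j·3204·0.0562 = 0 + j180.1 Ω
Step 3 — With the output port shorted to ground, the output series arm Z2 runs from the junction to ground; the shunt arm Z3 also runs from the junction to ground. They appear in parallel: Z3 || Z2 = 0 + j180.2 Ω.
Step 4 — Series with input arm Z1: Z_in = Z1 + (Z3 || Z2) = 0 - j8076 Ω = 8076∠-90.0° Ω.
Step 5 — Source phasor: V = 16.3∠19.1° V = 15.4 + j5.334 V.
Step 6 — Current: I = V / Z = -0.0006605 + j0.001907 A = 0.002018∠109.1° A.
Step 7 — Complex power: S = V·I* = 0 - j0.0329 VA.
Step 8 — Real power: P = Re(S) = 0 W.
Step 9 — Reactive power: Q = Im(S) = -0.0329 VAR.
Step 10 — Apparent power: |S| = 0.0329 VA.
Step 11 — Power factor: PF = P/|S| = 0 (leading).

(a) P = 0 W  (b) Q = -0.0329 VAR  (c) S = 0.0329 VA  (d) PF = 0 (leading)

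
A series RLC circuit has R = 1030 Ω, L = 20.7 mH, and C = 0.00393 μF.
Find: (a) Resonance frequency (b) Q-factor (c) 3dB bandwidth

Step 1 — Resonance: ω₀ = 1/√(LC) = 1/√(0.0207·3.93e-09) = 1.109e+05 rad/s.
Step 2 — f₀ = ω₀/(2π) = 1.765e+04 Hz.
Step 3 — Series Q: Q = ω₀L/R = 1.109e+05·0.0207/1030 = 2.228.
Step 4 — Bandwidth: Δω = ω₀/Q = 4.976e+04 rad/s; BW = Δω/(2π) = 7919 Hz.

(a) f₀ = 1.765e+04 Hz  (b) Q = 2.228  (c) BW = 7919 Hz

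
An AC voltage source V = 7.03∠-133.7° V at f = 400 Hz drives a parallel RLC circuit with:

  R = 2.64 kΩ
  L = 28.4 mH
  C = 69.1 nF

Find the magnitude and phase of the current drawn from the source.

Step 1 — Angular frequency: ω = 2π·f = 2π·400 = 2513 rad/s.
Step 2 — Component impedances:
  R: Z = R = 2640 Ω
  L: Z = jωL = j·2513·0.0284 = 0 + j71.38 Ω
  C: Z = 1/(jωC) = -j/(ω·C) = 0 - j5758 Ω
Step 3 — Parallel combination: 1/Z_total = 1/R + 1/L + 1/C; Z_total = 1.977 + j72.22 Ω = 72.25∠88.4° Ω.
Step 4 — Source phasor: V = 7.03∠-133.7° V = -4.857 - j5.082 V.
Step 5 — Ohm's law: I = V / Z_total = (-4.857 - j5.082) / (1.977 + j72.22) = -0.07216 + j0.06528 A.
Step 6 — Convert to polar: |I| = 0.09731 A, ∠I = 137.9°.

I = 0.09731∠137.9° A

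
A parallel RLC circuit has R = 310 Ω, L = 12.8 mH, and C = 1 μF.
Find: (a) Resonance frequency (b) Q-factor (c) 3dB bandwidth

Step 1 — Resonance: ω₀ = 1/√(LC) = 1/√(0.0128·1e-06) = 8839 rad/s.
Step 2 — f₀ = ω₀/(2π) = 1407 Hz.
Step 3 — Parallel Q: Q = R/(ω₀L) = 310/(8839·0.0128) = 2.74.
Step 4 — Bandwidth: Δω = ω₀/Q = 3226 rad/s; BW = Δω/(2π) = 513.4 Hz.

(a) f₀ = 1407 Hz  (b) Q = 2.74  (c) BW = 513.4 Hz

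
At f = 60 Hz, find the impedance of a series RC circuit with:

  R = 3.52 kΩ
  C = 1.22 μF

Step 1 — Angular frequency: ω = 2π·f = 2π·60 = 377 rad/s.
Step 2 — Component impedances:
  R: Z = R = 3520 Ω
  C: Z = 1/(jωC) = -j/(ω·C) = 0 - j2174 Ω
Step 3 — Series combination: Z_total = R + C = 3520 - j2174 Ω = 4137∠-31.7° Ω.

Z = 3520 - j2174 Ω = 4137∠-31.7° Ω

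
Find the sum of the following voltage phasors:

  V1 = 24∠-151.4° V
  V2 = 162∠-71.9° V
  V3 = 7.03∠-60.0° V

Step 1 — Convert each phasor to rectangular form:
  V1 = 24·(cos(-151.4°) + j·sin(-151.4°)) = -21.07 - j11.49 V
  V2 = 162·(cos(-71.9°) + j·sin(-71.9°)) = 50.33 - j154 V
  V3 = 7.03·(cos(-60.0°) + j·sin(-60.0°)) = 3.515 - j6.088 V
Step 2 — Sum components: V_total = 32.77 - j171.6 V.
Step 3 — Convert to polar: |V_total| = 174.7 V, ∠V_total = -79.2°.

V_total = 174.7∠-79.2° V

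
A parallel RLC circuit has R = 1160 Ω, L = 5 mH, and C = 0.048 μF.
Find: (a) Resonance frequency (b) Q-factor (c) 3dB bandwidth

Step 1 — Resonance: ω₀ = 1/√(LC) = 1/√(0.005·4.8e-08) = 6.455e+04 rad/s.
Step 2 — f₀ = ω₀/(2π) = 1.027e+04 Hz.
Step 3 — Parallel Q: Q = R/(ω₀L) = 1160/(6.455e+04·0.005) = 3.594.
Step 4 — Bandwidth: Δω = ω₀/Q = 1.796e+04 rad/s; BW = Δω/(2π) = 2858 Hz.

(a) f₀ = 1.027e+04 Hz  (b) Q = 3.594  (c) BW = 2858 Hz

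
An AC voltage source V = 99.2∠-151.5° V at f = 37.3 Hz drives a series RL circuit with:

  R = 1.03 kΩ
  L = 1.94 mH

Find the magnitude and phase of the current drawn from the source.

Step 1 — Angular frequency: ω = 2π·f = 2π·37.3 = 234.4 rad/s.
Step 2 — Component impedances:
  R: Z = R = 1030 Ω
  L: Z = jωL = j·234.4·0.00194 = 0 + j0.4547 Ω
Step 3 — Series combination: Z_total = R + L = 1030 + j0.4547 Ω = 1030∠0.0° Ω.
Step 4 — Source phasor: V = 99.2∠-151.5° V = -87.18 - j47.33 V.
Step 5 — Ohm's law: I = V / Z_total = (-87.18 - j47.33) / (1030 + j0.4547) = -0.08466 - j0.04592 A.
Step 6 — Convert to polar: |I| = 0.09631 A, ∠I = -151.5°.

I = 0.09631∠-151.5° A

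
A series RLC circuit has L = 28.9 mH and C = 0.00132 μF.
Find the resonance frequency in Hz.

Step 1 — Resonance condition Im(Z)=0 gives ω₀ = 1/√(LC).
Step 2 — ω₀ = 1/√(0.0289·1.32e-09) = 1.619e+05 rad/s.
Step 3 — f₀ = ω₀/(2π) = 2.577e+04 Hz.

f₀ = 2.577e+04 Hz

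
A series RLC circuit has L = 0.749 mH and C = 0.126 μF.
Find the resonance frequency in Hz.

Step 1 — Resonance condition Im(Z)=0 gives ω₀ = 1/√(LC).
Step 2 — ω₀ = 1/√(0.000749·1.26e-07) = 1.029e+05 rad/s.
Step 3 — f₀ = ω₀/(2π) = 1.638e+04 Hz.

f₀ = 1.638e+04 Hz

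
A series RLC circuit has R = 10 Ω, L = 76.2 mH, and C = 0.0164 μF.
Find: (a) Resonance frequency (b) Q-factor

Step 1 — Resonance condition Im(Z)=0 gives ω₀ = 1/√(LC).
Step 2 — ω₀ = 1/√(0.0762·1.64e-08) = 2.829e+04 rad/s.
Step 3 — f₀ = ω₀/(2π) = 4502 Hz.
Step 4 — Series Q: Q = ω₀L/R = 2.829e+04·0.0762/10 = 215.6.

(a) f₀ = 4502 Hz  (b) Q = 215.6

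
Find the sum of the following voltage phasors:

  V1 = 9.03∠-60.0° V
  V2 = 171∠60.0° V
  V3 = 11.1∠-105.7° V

Step 1 — Convert each phasor to rectangular form:
  V1 = 9.03·(cos(-60.0°) + j·sin(-60.0°)) = 4.515 - j7.82 V
  V2 = 171·(cos(60.0°) + j·sin(60.0°)) = 85.5 + j148.1 V
  V3 = 11.1·(cos(-105.7°) + j·sin(-105.7°)) = -3.004 - j10.69 V
Step 2 — Sum components: V_total = 87.01 + j129.6 V.
Step 3 — Convert to polar: |V_total| = 156.1 V, ∠V_total = 56.1°.

V_total = 156.1∠56.1° V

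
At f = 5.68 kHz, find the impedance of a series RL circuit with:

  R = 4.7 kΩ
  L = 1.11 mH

Step 1 — Angular frequency: ω = 2π·f = 2π·5680 = 3.569e+04 rad/s.
Step 2 — Component impedances:
  R: Z = R = 4700 Ω
  L: Z = jωL = j·3.569e+04·0.00111 = 0 + j39.61 Ω
Step 3 — Series combination: Z_total = R + L = 4700 + j39.61 Ω = 4700∠0.5° Ω.

Z = 4700 + j39.61 Ω = 4700∠0.5° Ω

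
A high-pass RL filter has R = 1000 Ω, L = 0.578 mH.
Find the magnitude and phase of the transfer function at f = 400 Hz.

Step 1 — Angular frequency: ω = 2π·400 = 2513 rad/s.
Step 2 — Transfer function: H(jω) = jωL/(R + jωL).
Step 3 — Numerator jωL = j·1.453; denominator R + jωL = 1000 + j1.453.
Step 4 — H = 2.11e-06 + j0.001453.
Step 5 — Magnitude: |H| = 0.001453 (-56.8 dB); phase: φ = 89.9°.

|H| = 0.001453 (-56.8 dB), φ = 89.9°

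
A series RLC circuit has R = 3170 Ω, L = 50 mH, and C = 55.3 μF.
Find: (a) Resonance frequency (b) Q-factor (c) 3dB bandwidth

Step 1 — Resonance: ω₀ = 1/√(LC) = 1/√(0.05·5.53e-05) = 601.4 rad/s.
Step 2 — f₀ = ω₀/(2π) = 95.71 Hz.
Step 3 — Series Q: Q = ω₀L/R = 601.4·0.05/3170 = 0.009486.
Step 4 — Bandwidth: Δω = ω₀/Q = 6.34e+04 rad/s; BW = Δω/(2π) = 1.009e+04 Hz.

(a) f₀ = 95.71 Hz  (b) Q = 0.009486  (c) BW = 1.009e+04 Hz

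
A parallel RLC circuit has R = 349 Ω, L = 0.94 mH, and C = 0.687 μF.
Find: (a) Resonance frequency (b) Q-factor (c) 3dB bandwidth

Step 1 — Resonance: ω₀ = 1/√(LC) = 1/√(0.00094·6.87e-07) = 3.935e+04 rad/s.
Step 2 — f₀ = ω₀/(2π) = 6263 Hz.
Step 3 — Parallel Q: Q = R/(ω₀L) = 349/(3.935e+04·0.00094) = 9.435.
Step 4 — Bandwidth: Δω = ω₀/Q = 4171 rad/s; BW = Δω/(2π) = 663.8 Hz.

(a) f₀ = 6263 Hz  (b) Q = 9.435  (c) BW = 663.8 Hz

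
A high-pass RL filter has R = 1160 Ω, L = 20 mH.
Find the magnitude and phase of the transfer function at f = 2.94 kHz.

Step 1 — Angular frequency: ω = 2π·2940 = 1.847e+04 rad/s.
Step 2 — Transfer function: H(jω) = jωL/(R + jωL).
Step 3 — Numerator jωL = j·369.5; denominator R + jωL = 1160 + j369.5.
Step 4 — H = 0.0921 + j0.2892.
Step 5 — Magnitude: |H| = 0.3035 (-10.4 dB); phase: φ = 72.3°.

|H| = 0.3035 (-10.4 dB), φ = 72.3°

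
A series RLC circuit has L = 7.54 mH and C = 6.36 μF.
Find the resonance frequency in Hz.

Step 1 — Resonance condition Im(Z)=0 gives ω₀ = 1/√(LC).
Step 2 — ω₀ = 1/√(0.00754·6.36e-06) = 4567 rad/s.
Step 3 — f₀ = ω₀/(2π) = 726.8 Hz.

f₀ = 726.8 Hz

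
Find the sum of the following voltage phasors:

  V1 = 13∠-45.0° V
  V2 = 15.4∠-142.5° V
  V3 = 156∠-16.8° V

Step 1 — Convert each phasor to rectangular form:
  V1 = 13·(cos(-45.0°) + j·sin(-45.0°)) = 9.192 - j9.192 V
  V2 = 15.4·(cos(-142.5°) + j·sin(-142.5°)) = -12.22 - j9.375 V
  V3 = 156·(cos(-16.8°) + j·sin(-16.8°)) = 149.3 - j45.09 V
Step 2 — Sum components: V_total = 146.3 - j63.66 V.
Step 3 — Convert to polar: |V_total| = 159.6 V, ∠V_total = -23.5°.

V_total = 159.6∠-23.5° V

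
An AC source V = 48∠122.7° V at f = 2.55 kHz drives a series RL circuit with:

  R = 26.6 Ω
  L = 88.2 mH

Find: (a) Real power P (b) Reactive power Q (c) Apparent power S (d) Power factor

Step 1 — Angular frequency: ω = 2π·f = 2π·2550 = 1.602e+04 rad/s.
Step 2 — Component impedances:
  R: Z = R = 26.6 Ω
  L: Z = jωL = j·1.602e+04·0.0882 = 0 + j1413 Ω
Step 3 — Series combination: Z_total = R + L = 26.6 + j1413 Ω = 1413∠88.9° Ω.
Step 4 — Source phasor: V = 48∠122.7° V = -25.93 + j40.39 V.
Step 5 — Current: I = V / Z = 0.02823 + j0.01888 A = 0.03396∠33.8° A.
Step 6 — Complex power: S = V·I* = 0.03068 + j1.63 VA.
Step 7 — Real power: P = Re(S) = 0.03068 W.
Step 8 — Reactive power: Q = Im(S) = 1.63 VAR.
Step 9 — Apparent power: |S| = 1.63 VA.
Step 10 — Power factor: PF = P/|S| = 0.01882 (lagging).

(a) P = 0.03068 W  (b) Q = 1.63 VAR  (c) S = 1.63 VA  (d) PF = 0.01882 (lagging)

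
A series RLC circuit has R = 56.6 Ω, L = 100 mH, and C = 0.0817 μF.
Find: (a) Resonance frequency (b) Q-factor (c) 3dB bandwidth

Step 1 — Resonance: ω₀ = 1/√(LC) = 1/√(0.1·8.17e-08) = 1.106e+04 rad/s.
Step 2 — f₀ = ω₀/(2π) = 1761 Hz.
Step 3 — Series Q: Q = ω₀L/R = 1.106e+04·0.1/56.6 = 19.55.
Step 4 — Bandwidth: Δω = ω₀/Q = 566 rad/s; BW = Δω/(2π) = 90.08 Hz.

(a) f₀ = 1761 Hz  (b) Q = 19.55  (c) BW = 90.08 Hz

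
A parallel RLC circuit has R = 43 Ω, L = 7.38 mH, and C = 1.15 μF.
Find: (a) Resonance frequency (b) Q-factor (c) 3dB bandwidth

Step 1 — Resonance: ω₀ = 1/√(LC) = 1/√(0.00738·1.15e-06) = 1.085e+04 rad/s.
Step 2 — f₀ = ω₀/(2π) = 1728 Hz.
Step 3 — Parallel Q: Q = R/(ω₀L) = 43/(1.085e+04·0.00738) = 0.5368.
Step 4 — Bandwidth: Δω = ω₀/Q = 2.022e+04 rad/s; BW = Δω/(2π) = 3219 Hz.

(a) f₀ = 1728 Hz  (b) Q = 0.5368  (c) BW = 3219 Hz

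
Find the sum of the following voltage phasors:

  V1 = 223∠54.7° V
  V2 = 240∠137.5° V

Step 1 — Convert each phasor to rectangular form:
  V1 = 223·(cos(54.7°) + j·sin(54.7°)) = 128.9 + j182 V
  V2 = 240·(cos(137.5°) + j·sin(137.5°)) = -176.9 + j162.1 V
Step 2 — Sum components: V_total = -48.08 + j344.1 V.
Step 3 — Convert to polar: |V_total| = 347.5 V, ∠V_total = 98.0°.

V_total = 347.5∠98.0° V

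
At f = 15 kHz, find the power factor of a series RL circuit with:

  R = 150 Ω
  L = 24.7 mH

Step 1 — Angular frequency: ω = 2π·f = 2π·1.5e+04 = 9.425e+04 rad/s.
Step 2 — Component impedances:
  R: Z = R = 150 Ω
  L: Z = jωL = j·9.425e+04·0.0247 = 0 + j2328 Ω
Step 3 — Series combination: Z_total = R + L = 150 + j2328 Ω = 2333∠86.3° Ω.
Step 4 — Power factor: PF = cos(φ) = Re(Z)/|Z| = 150/2332.7 = 0.0643.
Step 5 — Type: Im(Z) = 2328 ⇒ lagging (phase φ = 86.3°).

PF = 0.0643 (lagging, φ = 86.3°)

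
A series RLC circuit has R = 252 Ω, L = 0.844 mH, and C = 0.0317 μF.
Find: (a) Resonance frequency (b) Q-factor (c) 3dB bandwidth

Step 1 — Resonance condition Im(Z)=0 gives ω₀ = 1/√(LC).
Step 2 — ω₀ = 1/√(0.000844·3.17e-08) = 1.933e+05 rad/s.
Step 3 — f₀ = ω₀/(2π) = 3.077e+04 Hz.
Step 4 — Series Q: Q = ω₀L/R = 1.933e+05·0.000844/252 = 0.6475.
Step 5 — 3dB bandwidth: Δω = ω₀/Q = 2.986e+05 rad/s; BW = Δω/(2π) = 4.752e+04 Hz.

(a) f₀ = 3.077e+04 Hz  (b) Q = 0.6475  (c) BW = 4.752e+04 Hz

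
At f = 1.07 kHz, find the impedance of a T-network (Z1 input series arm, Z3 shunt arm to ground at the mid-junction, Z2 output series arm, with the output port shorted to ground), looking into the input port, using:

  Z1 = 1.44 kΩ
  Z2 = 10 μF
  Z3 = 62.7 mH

Step 1 — Angular frequency: ω = 2π·f = 2π·1070 = 6723 rad/s.
Step 2 — Component impedances:
  Z1: Z = R = 1440 Ω
  Z2: Z = 1/(jωC) = -j/(ω·C) = 0 - j14.87 Ω
  Z3: Z = jωL = j·6723·0.0627 = 0 + j421.5 Ω
Step 3 — With the output port shorted to ground, the output series arm Z2 runs from the junction to ground; the shunt arm Z3 also runs from the junction to ground. They appear in parallel: Z3 || Z2 = 0 - j15.42 Ω.
Step 4 — Series with input arm Z1: Z_in = Z1 + (Z3 || Z2) = 1440 - j15.42 Ω = 1440∠-0.6° Ω.

Z = 1440 - j15.42 Ω = 1440∠-0.6° Ω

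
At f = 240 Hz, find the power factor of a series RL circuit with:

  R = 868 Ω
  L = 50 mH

Step 1 — Angular frequency: ω = 2π·f = 2π·240 = 1508 rad/s.
Step 2 — Component impedances:
  R: Z = R = 868 Ω
  L: Z = jωL = j·1508·0.05 = 0 + j75.4 Ω
Step 3 — Series combination: Z_total = R + L = 868 + j75.4 Ω = 871.3∠5.0° Ω.
Step 4 — Power factor: PF = cos(φ) = Re(Z)/|Z| = 868/871.3 = 0.9962.
Step 5 — Type: Im(Z) = 75.4 ⇒ lagging (phase φ = 5.0°).

PF = 0.9962 (lagging, φ = 5.0°)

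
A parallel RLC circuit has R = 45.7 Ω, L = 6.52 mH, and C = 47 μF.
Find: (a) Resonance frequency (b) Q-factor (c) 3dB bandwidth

Step 1 — Resonance: ω₀ = 1/√(LC) = 1/√(0.00652·4.7e-05) = 1806 rad/s.
Step 2 — f₀ = ω₀/(2π) = 287.5 Hz.
Step 3 — Parallel Q: Q = R/(ω₀L) = 45.7/(1806·0.00652) = 3.88.
Step 4 — Bandwidth: Δω = ω₀/Q = 465.6 rad/s; BW = Δω/(2π) = 74.1 Hz.

(a) f₀ = 287.5 Hz  (b) Q = 3.88  (c) BW = 74.1 Hz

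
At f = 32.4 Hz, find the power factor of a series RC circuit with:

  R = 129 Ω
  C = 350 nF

Step 1 — Angular frequency: ω = 2π·f = 2π·32.4 = 203.6 rad/s.
Step 2 — Component impedances:
  R: Z = R = 129 Ω
  C: Z = 1/(jωC) = -j/(ω·C) = 0 - j1.403e+04 Ω
Step 3 — Series combination: Z_total = R + C = 129 - j1.403e+04 Ω = 1.404e+04∠-89.5° Ω.
Step 4 — Power factor: PF = cos(φ) = Re(Z)/|Z| = 129/14035 = 0.009191.
Step 5 — Type: Im(Z) = -1.403e+04 ⇒ leading (phase φ = -89.5°).

PF = 0.009191 (leading, φ = -89.5°)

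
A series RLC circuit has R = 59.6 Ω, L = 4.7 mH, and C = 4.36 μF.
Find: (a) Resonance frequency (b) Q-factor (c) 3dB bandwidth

Step 1 — Resonance: ω₀ = 1/√(LC) = 1/√(0.0047·4.36e-06) = 6986 rad/s.
Step 2 — f₀ = ω₀/(2π) = 1112 Hz.
Step 3 — Series Q: Q = ω₀L/R = 6986·0.0047/59.6 = 0.5509.
Step 4 — Bandwidth: Δω = ω₀/Q = 1.268e+04 rad/s; BW = Δω/(2π) = 2018 Hz.

(a) f₀ = 1112 Hz  (b) Q = 0.5509  (c) BW = 2018 Hz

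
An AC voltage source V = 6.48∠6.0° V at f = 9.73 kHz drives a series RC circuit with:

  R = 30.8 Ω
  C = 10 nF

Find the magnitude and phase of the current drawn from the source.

Step 1 — Angular frequency: ω = 2π·f = 2π·9730 = 6.114e+04 rad/s.
Step 2 — Component impedances:
  R: Z = R = 30.8 Ω
  C: Z = 1/(jωC) = -j/(ω·C) = 0 - j1636 Ω
Step 3 — Series combination: Z_total = R + C = 30.8 - j1636 Ω = 1636∠-88.9° Ω.
Step 4 — Source phasor: V = 6.48∠6.0° V = 6.445 + j0.6773 V.
Step 5 — Ohm's law: I = V / Z_total = (6.445 + j0.6773) / (30.8 - j1636) = -0.0003398 + j0.003946 A.
Step 6 — Convert to polar: |I| = 0.003961 A, ∠I = 94.9°.

I = 0.003961∠94.9° A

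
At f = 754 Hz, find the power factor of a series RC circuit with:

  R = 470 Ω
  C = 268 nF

Step 1 — Angular frequency: ω = 2π·f = 2π·754 = 4738 rad/s.
Step 2 — Component impedances:
  R: Z = R = 470 Ω
  C: Z = 1/(jωC) = -j/(ω·C) = 0 - j787.6 Ω
Step 3 — Series combination: Z_total = R + C = 470 - j787.6 Ω = 917.2∠-59.2° Ω.
Step 4 — Power factor: PF = cos(φ) = Re(Z)/|Z| = 470/917.2 = 0.5124.
Step 5 — Type: Im(Z) = -787.6 ⇒ leading (phase φ = -59.2°).

PF = 0.5124 (leading, φ = -59.2°)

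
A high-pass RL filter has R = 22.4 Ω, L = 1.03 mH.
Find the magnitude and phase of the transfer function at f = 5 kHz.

Step 1 — Angular frequency: ω = 2π·5000 = 3.142e+04 rad/s.
Step 2 — Transfer function: H(jω) = jωL/(R + jωL).
Step 3 — Numerator jωL = j·32.36; denominator R + jωL = 22.4 + j32.36.
Step 4 — H = 0.676 + j0.468.
Step 5 — Magnitude: |H| = 0.8222 (-1.7 dB); phase: φ = 34.7°.

|H| = 0.8222 (-1.7 dB), φ = 34.7°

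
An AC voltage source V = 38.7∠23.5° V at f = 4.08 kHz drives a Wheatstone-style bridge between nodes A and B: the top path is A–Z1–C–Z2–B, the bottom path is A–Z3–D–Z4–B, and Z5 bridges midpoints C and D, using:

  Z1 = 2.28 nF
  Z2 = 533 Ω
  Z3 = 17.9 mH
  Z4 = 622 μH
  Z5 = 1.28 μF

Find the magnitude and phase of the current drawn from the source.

Step 1 — Angular frequency: ω = 2π·f = 2π·4080 = 2.564e+04 rad/s.
Step 2 — Component impedances:
  Z1: Z = 1/(jωC) = -j/(ω·C) = 0 - j1.711e+04 Ω
  Z2: Z = R = 533 Ω
  Z3: Z = jωL = j·2.564e+04·0.0179 = 0 + j458.9 Ω
  Z4: Z = jωL = j·2.564e+04·0.000622 = 0 + j15.95 Ω
  Z5: Z = 1/(jωC) = -j/(ω·C) = 0 - j30.48 Ω
Step 3 — Bridge requires nodal analysis (the Z5 bridge couples midpoints C and D, so the two paths cannot be reduced to a simple series/parallel combination). Setting node B to ground and injecting 1 A at node A, the 3-node admittance system at A, C, D solves to V_A = Z_AB = 0.5281 + j487.5 Ω = 487.5∠89.9° Ω.
Step 4 — Source phasor: V = 38.7∠23.5° V = 35.49 + j15.43 V.
Step 5 — Ohm's law: I = V / Z_total = (35.49 + j15.43) / (0.5281 + j487.5) = 0.03174 - j0.07277 A.
Step 6 — Convert to polar: |I| = 0.07939 A, ∠I = -66.4°.

I = 0.07939∠-66.4° A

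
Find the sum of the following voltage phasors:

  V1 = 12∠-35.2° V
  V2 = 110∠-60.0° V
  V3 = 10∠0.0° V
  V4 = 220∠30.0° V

Step 1 — Convert each phasor to rectangular form:
  V1 = 12·(cos(-35.2°) + j·sin(-35.2°)) = 9.806 - j6.917 V
  V2 = 110·(cos(-60.0°) + j·sin(-60.0°)) = 55 - j95.26 V
  V3 = 10·(cos(0.0°) + j·sin(0.0°)) = 10 V
  V4 = 220·(cos(30.0°) + j·sin(30.0°)) = 190.5 + j110 V
Step 2 — Sum components: V_total = 265.3 + j7.82 V.
Step 3 — Convert to polar: |V_total| = 265.4 V, ∠V_total = 1.7°.

V_total = 265.4∠1.7° V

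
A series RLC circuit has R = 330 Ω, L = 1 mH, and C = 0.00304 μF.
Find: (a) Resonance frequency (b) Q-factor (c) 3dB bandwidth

Step 1 — Resonance: ω₀ = 1/√(LC) = 1/√(0.001·3.04e-09) = 5.735e+05 rad/s.
Step 2 — f₀ = ω₀/(2π) = 9.128e+04 Hz.
Step 3 — Series Q: Q = ω₀L/R = 5.735e+05·0.001/330 = 1.738.
Step 4 — Bandwidth: Δω = ω₀/Q = 3.3e+05 rad/s; BW = Δω/(2π) = 5.252e+04 Hz.

(a) f₀ = 9.128e+04 Hz  (b) Q = 1.738  (c) BW = 5.252e+04 Hz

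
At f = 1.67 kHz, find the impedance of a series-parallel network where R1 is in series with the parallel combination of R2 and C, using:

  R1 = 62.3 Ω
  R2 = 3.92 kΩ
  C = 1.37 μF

Step 1 — Angular frequency: ω = 2π·f = 2π·1670 = 1.049e+04 rad/s.
Step 2 — Component impedances:
  R1: Z = R = 62.3 Ω
  R2: Z = R = 3920 Ω
  C: Z = 1/(jωC) = -j/(ω·C) = 0 - j69.56 Ω
Step 3 — Parallel branch: R2 || C = 1/(1/R2 + 1/C) = 1.234 - j69.54 Ω.
Step 4 — Series with R1: Z_total = R1 + (R2 || C) = 63.53 - j69.54 Ω = 94.19∠-47.6° Ω.

Z = 63.53 - j69.54 Ω = 94.19∠-47.6° Ω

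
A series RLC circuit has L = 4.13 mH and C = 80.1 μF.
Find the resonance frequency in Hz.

Step 1 — Resonance condition Im(Z)=0 gives ω₀ = 1/√(LC).
Step 2 — ω₀ = 1/√(0.00413·8.01e-05) = 1739 rad/s.
Step 3 — f₀ = ω₀/(2π) = 276.7 Hz.

f₀ = 276.7 Hz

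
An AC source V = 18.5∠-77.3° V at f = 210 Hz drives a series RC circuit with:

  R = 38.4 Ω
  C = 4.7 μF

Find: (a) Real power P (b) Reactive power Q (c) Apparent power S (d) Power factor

Step 1 — Angular frequency: ω = 2π·f = 2π·210 = 1319 rad/s.
Step 2 — Component impedances:
  R: Z = R = 38.4 Ω
  C: Z = 1/(jωC) = -j/(ω·C) = 0 - j161.3 Ω
Step 3 — Series combination: Z_total = R + C = 38.4 - j161.3 Ω = 165.8∠-76.6° Ω.
Step 4 — Source phasor: V = 18.5∠-77.3° V = 4.067 - j18.05 V.
Step 5 — Current: I = V / Z = 0.1116 - j0.001353 A = 0.1116∠-0.7° A.
Step 6 — Complex power: S = V·I* = 0.4783 - j2.009 VA.
Step 7 — Real power: P = Re(S) = 0.4783 W.
Step 8 — Reactive power: Q = Im(S) = -2.009 VAR.
Step 9 — Apparent power: |S| = 2.065 VA.
Step 10 — Power factor: PF = P/|S| = 0.2317 (leading).

(a) P = 0.4783 W  (b) Q = -2.009 VAR  (c) S = 2.065 VA  (d) PF = 0.2317 (leading)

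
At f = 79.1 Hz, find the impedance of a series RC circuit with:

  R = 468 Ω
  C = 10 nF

Step 1 — Angular frequency: ω = 2π·f = 2π·79.1 = 497 rad/s.
Step 2 — Component impedances:
  R: Z = R = 468 Ω
  C: Z = 1/(jωC) = -j/(ω·C) = 0 - j2.012e+05 Ω
Step 3 — Series combination: Z_total = R + C = 468 - j2.012e+05 Ω = 2.012e+05∠-89.9° Ω.

Z = 468 - j2.012e+05 Ω = 2.012e+05∠-89.9° Ω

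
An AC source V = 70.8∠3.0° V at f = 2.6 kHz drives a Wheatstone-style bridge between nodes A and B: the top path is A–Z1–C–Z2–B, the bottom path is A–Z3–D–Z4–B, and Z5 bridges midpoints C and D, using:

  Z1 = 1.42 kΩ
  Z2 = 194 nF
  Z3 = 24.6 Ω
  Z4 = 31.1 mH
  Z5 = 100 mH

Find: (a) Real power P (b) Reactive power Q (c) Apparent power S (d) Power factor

Step 1 — Angular frequency: ω = 2π·f = 2π·2600 = 1.634e+04 rad/s.
Step 2 — Component impedances:
  Z1: Z = R = 1420 Ω
  Z2: Z = 1/(jωC) = -j/(ω·C) = 0 - j315.5 Ω
  Z3: Z = R = 24.6 Ω
  Z4: Z = jωL = j·1.634e+04·0.0311 = 0 + j508.1 Ω
  Z5: Z = jωL = j·1.634e+04·0.1 = 0 + j1634 Ω
Step 3 — Bridge requires nodal analysis (the Z5 bridge couples midpoints C and D, so the two paths cannot be reduced to a simple series/parallel combination). Setting node B to ground and injecting 1 A at node A, the 3-node admittance system at A, C, D solves to V_A = Z_AB = 163.4 + j334.7 Ω = 372.4∠64.0° Ω.
Step 4 — Source phasor: V = 70.8∠3.0° V = 70.7 + j3.705 V.
Step 5 — Current: I = V / Z = 0.09221 - j0.1662 A = 0.1901∠-61.0° A.
Step 6 — Complex power: S = V·I* = 5.904 + j12.1 VA.
Step 7 — Real power: P = Re(S) = 5.904 W.
Step 8 — Reactive power: Q = Im(S) = 12.1 VAR.
Step 9 — Apparent power: |S| = 13.46 VA.
Step 10 — Power factor: PF = P/|S| = 0.4386 (lagging).

(a) P = 5.904 W  (b) Q = 12.1 VAR  (c) S = 13.46 VA  (d) PF = 0.4386 (lagging)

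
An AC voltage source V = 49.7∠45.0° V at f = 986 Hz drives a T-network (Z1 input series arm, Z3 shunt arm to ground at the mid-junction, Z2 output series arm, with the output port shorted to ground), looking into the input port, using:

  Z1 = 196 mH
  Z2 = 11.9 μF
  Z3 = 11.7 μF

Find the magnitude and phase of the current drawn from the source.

Step 1 — Angular frequency: ω = 2π·f = 2π·986 = 6195 rad/s.
Step 2 — Component impedances:
  Z1: Z = jωL = j·6195·0.196 = 0 + j1214 Ω
  Z2: Z = 1/(jωC) = -j/(ω·C) = 0 - j13.56 Ω
  Z3: Z = 1/(jωC) = -j/(ω·C) = 0 - j13.8 Ω
Step 3 — With the output port shorted to ground, the output series arm Z2 runs from the junction to ground; the shunt arm Z3 also runs from the junction to ground. They appear in parallel: Z3 || Z2 = 0 - j6.84 Ω.
Step 4 — Series with input arm Z1: Z_in = Z1 + (Z3 || Z2) = 0 + j1207 Ω = 1207∠90.0° Ω.
Step 5 — Source phasor: V = 49.7∠45.0° V = 35.14 + j35.14 V.
Step 6 — Ohm's law: I = V / Z_total = (35.14 + j35.14) / (0 + j1207) = 0.02911 - j0.02911 A.
Step 7 — Convert to polar: |I| = 0.04116 A, ∠I = -45.0°.

I = 0.04116∠-45.0° A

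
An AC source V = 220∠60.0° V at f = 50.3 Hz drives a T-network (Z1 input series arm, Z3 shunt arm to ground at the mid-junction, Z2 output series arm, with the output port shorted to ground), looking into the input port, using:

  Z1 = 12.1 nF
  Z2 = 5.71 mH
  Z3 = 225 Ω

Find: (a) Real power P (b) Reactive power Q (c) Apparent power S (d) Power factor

Step 1 — Angular frequency: ω = 2π·f = 2π·50.3 = 316 rad/s.
Step 2 — Component impedances:
  Z1: Z = 1/(jωC) = -j/(ω·C) = 0 - j2.615e+05 Ω
  Z2: Z = jωL = j·316·0.00571 = 0 + j1.805 Ω
  Z3: Z = R = 225 Ω
Step 3 — With the output port shorted to ground, the output series arm Z2 runs from the junction to ground; the shunt arm Z3 also runs from the junction to ground. They appear in parallel: Z3 || Z2 = 0.01447 + j1.804 Ω.
Step 4 — Series with input arm Z1: Z_in = Z1 + (Z3 || Z2) = 0.01447 - j2.615e+05 Ω = 2.615e+05∠-90.0° Ω.
Step 5 — Source phasor: V = 220∠60.0° V = 110 + j190.5 V.
Step 6 — Current: I = V / Z = -0.0007286 + j0.0004207 A = 0.0008413∠150.0° A.
Step 7 — Complex power: S = V·I* = 1.024e-08 - j0.1851 VA.
Step 8 — Real power: P = Re(S) = 1.024e-08 W.
Step 9 — Reactive power: Q = Im(S) = -0.1851 VAR.
Step 10 — Apparent power: |S| = 0.1851 VA.
Step 11 — Power factor: PF = P/|S| = 5.535e-08 (leading).

(a) P = 1.024e-08 W  (b) Q = -0.1851 VAR  (c) S = 0.1851 VA  (d) PF = 5.535e-08 (leading)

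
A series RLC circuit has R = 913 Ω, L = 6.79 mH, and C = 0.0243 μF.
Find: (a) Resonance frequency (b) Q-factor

Step 1 — Resonance condition Im(Z)=0 gives ω₀ = 1/√(LC).
Step 2 — ω₀ = 1/√(0.00679·2.43e-08) = 7.785e+04 rad/s.
Step 3 — f₀ = ω₀/(2π) = 1.239e+04 Hz.
Step 4 — Series Q: Q = ω₀L/R = 7.785e+04·0.00679/913 = 0.579.

(a) f₀ = 1.239e+04 Hz  (b) Q = 0.579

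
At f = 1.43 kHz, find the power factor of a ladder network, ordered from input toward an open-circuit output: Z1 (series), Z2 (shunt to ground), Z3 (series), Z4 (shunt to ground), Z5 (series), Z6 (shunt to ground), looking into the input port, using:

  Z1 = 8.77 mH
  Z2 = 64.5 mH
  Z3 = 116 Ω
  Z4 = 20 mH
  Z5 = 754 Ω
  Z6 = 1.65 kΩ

Step 1 — Angular frequency: ω = 2π·f = 2π·1430 = 8985 rad/s.
Step 2 — Component impedances:
  Z1: Z = jωL = j·8985·0.00877 = 0 + j78.8 Ω
  Z2: Z = jωL = j·8985·0.0645 = 0 + j579.5 Ω
  Z3: Z = R = 116 Ω
  Z4: Z = jωL = j·8985·0.02 = 0 + j179.7 Ω
  Z5: Z = R = 754 Ω
  Z6: Z = R = 1650 Ω
Step 3 — Ladder network (open output): work backward from the far end, alternating series and parallel combinations. Z_in = 73.43 + j227.9 Ω = 239.4∠72.1° Ω.
Step 4 — Power factor: PF = cos(φ) = Re(Z)/|Z| = 73.43/239.4 = 0.3067.
Step 5 — Type: Im(Z) = 227.9 ⇒ lagging (phase φ = 72.1°).

PF = 0.3067 (lagging, φ = 72.1°)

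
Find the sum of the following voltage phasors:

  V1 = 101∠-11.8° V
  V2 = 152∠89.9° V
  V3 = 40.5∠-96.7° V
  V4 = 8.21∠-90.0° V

Step 1 — Convert each phasor to rectangular form:
  V1 = 101·(cos(-11.8°) + j·sin(-11.8°)) = 98.87 - j20.65 V
  V2 = 152·(cos(89.9°) + j·sin(89.9°)) = 0.2653 + j152 V
  V3 = 40.5·(cos(-96.7°) + j·sin(-96.7°)) = -4.725 - j40.22 V
  V4 = 8.21·(cos(-90.0°) + j·sin(-90.0°)) = 0 - j8.21 V
Step 2 — Sum components: V_total = 94.41 + j82.91 V.
Step 3 — Convert to polar: |V_total| = 125.6 V, ∠V_total = 41.3°.

V_total = 125.6∠41.3° V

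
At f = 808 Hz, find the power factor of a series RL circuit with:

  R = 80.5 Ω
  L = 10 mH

Step 1 — Angular frequency: ω = 2π·f = 2π·808 = 5077 rad/s.
Step 2 — Component impedances:
  R: Z = R = 80.5 Ω
  L: Z = jωL = j·5077·0.01 = 0 + j50.77 Ω
Step 3 — Series combination: Z_total = R + L = 80.5 + j50.77 Ω = 95.17∠32.2° Ω.
Step 4 — Power factor: PF = cos(φ) = Re(Z)/|Z| = 80.5/95.172 = 0.8458.
Step 5 — Type: Im(Z) = 50.77 ⇒ lagging (phase φ = 32.2°).

PF = 0.8458 (lagging, φ = 32.2°)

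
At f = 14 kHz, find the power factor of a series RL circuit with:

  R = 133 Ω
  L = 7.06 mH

Step 1 — Angular frequency: ω = 2π·f = 2π·1.4e+04 = 8.796e+04 rad/s.
Step 2 — Component impedances:
  R: Z = R = 133 Ω
  L: Z = jωL = j·8.796e+04·0.00706 = 0 + j621 Ω
Step 3 — Series combination: Z_total = R + L = 133 + j621 Ω = 635.1∠77.9° Ω.
Step 4 — Power factor: PF = cos(φ) = Re(Z)/|Z| = 133/635.1 = 0.2094.
Step 5 — Type: Im(Z) = 621 ⇒ lagging (phase φ = 77.9°).

PF = 0.2094 (lagging, φ = 77.9°)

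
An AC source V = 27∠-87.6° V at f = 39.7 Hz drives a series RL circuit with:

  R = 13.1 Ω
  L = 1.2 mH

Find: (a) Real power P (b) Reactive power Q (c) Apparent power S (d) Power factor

Step 1 — Angular frequency: ω = 2π·f = 2π·39.7 = 249.4 rad/s.
Step 2 — Component impedances:
  R: Z = R = 13.1 Ω
  L: Z = jωL = j·249.4·0.0012 = 0 + j0.2993 Ω
Step 3 — Series combination: Z_total = R + L = 13.1 + j0.2993 Ω = 13.1∠1.3° Ω.
Step 4 — Source phasor: V = 27∠-87.6° V = 1.131 - j26.98 V.
Step 5 — Current: I = V / Z = 0.03923 - j2.06 A = 2.061∠-88.9° A.
Step 6 — Complex power: S = V·I* = 55.62 + j1.271 VA.
Step 7 — Real power: P = Re(S) = 55.62 W.
Step 8 — Reactive power: Q = Im(S) = 1.271 VAR.
Step 9 — Apparent power: |S| = 55.63 VA.
Step 10 — Power factor: PF = P/|S| = 0.9997 (lagging).

(a) P = 55.62 W  (b) Q = 1.271 VAR  (c) S = 55.63 VA  (d) PF = 0.9997 (lagging)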